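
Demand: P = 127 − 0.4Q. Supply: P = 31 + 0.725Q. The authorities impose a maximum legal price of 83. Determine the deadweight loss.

Competitive equilibrium: 127 − 0.4Q = 31 + 0.725Q → Q* = 85.3333, P* = 92.8667.
At the ceiling P = 83, quantity supplied = (83 − 31)/0.725 = 71.7241.
Willingness to pay at Q' = 71.7241: 127 − 0.4·71.7241 = 98.3104.
ΔQ = 85.3333 − 71.7241 = 13.6092; wedge = 98.3104 − 83 = 15.3104.
DWL = ½ × 13.6092 × 15.3104 = 104.18.

104.18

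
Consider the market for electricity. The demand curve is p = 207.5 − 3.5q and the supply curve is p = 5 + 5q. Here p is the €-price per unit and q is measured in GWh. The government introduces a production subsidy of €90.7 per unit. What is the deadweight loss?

€483.91

Competitive equilibrium: 207.5 − 3.5q = 5 + 5q → q* = 23.8235, p* = 124.1176.
The subsidy lowers effective supply by 90.7: p = 5q − 85.7.
New quantity: 207.5 − 3.5q = 5q − 85.7 → q' = 34.4941.
Overproduction Δq = 34.4941 − 23.8235 = 10.6706; wedge = subsidy = 90.7.
DWL = ½ × 10.6706 × 90.7 = €483.91.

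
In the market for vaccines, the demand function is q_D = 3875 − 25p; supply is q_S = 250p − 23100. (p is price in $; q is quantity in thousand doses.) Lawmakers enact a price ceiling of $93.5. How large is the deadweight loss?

In inverse form: demand p = 155 − 0.04q, supply p = 92.4 + 0.004q.
Competitive equilibrium: 155 − 0.04q = 92.4 + 0.004q → q* = 1422.7273, p* = 98.0909.
At the ceiling p = 93.5, quantity supplied = (93.5 − 92.4)/0.004 = 275.
Willingness to pay at q' = 275: 155 − 0.04·275 = 144.
Δq = 1422.7273 − 275 = 1147.7273; wedge = 144 − 93.5 = 50.5.
DWL = ½ × 1147.7273 × 50.5 = $28980.11 thousand.

$28980.11 thousand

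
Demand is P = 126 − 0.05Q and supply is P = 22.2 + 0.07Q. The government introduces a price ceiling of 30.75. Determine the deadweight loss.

33110.20

Competitive equilibrium: 126 − 0.05Q = 22.2 + 0.07Q → Q* = 865, P* = 82.75.
At the ceiling P = 30.75, quantity supplied = (30.75 − 22.2)/0.07 = 122.142857.
Willingness to pay at Q' = 122.142857: 126 − 0.05·122.142857 = 119.892857.
ΔQ = 865 − 122.142857 = 742.857143; wedge = 119.892857 − 30.75 = 89.142857.
The triangle = ½ × 742.857143 × 89.142857 = 33110.20.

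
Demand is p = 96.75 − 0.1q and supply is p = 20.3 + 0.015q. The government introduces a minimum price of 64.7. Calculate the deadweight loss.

6815.50

Competitive equilibrium: 96.75 − 0.1q = 20.3 + 0.015q → q* = 664.7826, p* = 30.2717.
At the floor p = 64.7, quantity demanded = (96.75 − 64.7)/0.1 = 320.5.
Sellers' marginal cost at q' = 320.5: 20.3 + 0.015·320.5 = 25.1075.
Δq = 664.7826 − 320.5 = 344.2826; wedge = 64.7 − 25.1075 = 39.5925.
Welfare loss = ½ × 344.2826 × 39.5925 = 6815.50.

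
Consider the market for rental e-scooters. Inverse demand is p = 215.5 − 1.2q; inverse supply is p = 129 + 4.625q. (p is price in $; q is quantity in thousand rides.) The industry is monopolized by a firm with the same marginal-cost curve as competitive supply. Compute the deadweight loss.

$18.74 thousand

Competitive equilibrium: 215.5 − 1.2q = 129 + 4.625q → q* = 14.8498, p* = 197.6803.
Marginal revenue: MR = 215.5 − 2.4q. Set MR = MC: 215.5 − 2.4q = 129 + 4.625q → q_m = 12.3132.
Price p_m = 215.5 − 1.2·12.3132 = 200.7242; MC(q_m) = 129 + 4.625·12.3132 = 185.9486.
Competitive q* = 14.8498, so Δq = 2.5366; wedge = 200.7242 − 185.9486 = 14.7756.
Welfare loss = ½ × 2.5366 × 14.7756 = $18.74 thousand.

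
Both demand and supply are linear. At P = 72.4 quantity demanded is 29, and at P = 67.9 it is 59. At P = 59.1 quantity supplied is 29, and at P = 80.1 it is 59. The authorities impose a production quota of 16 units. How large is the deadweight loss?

Demand slope = (67.9 − 72.4)/(59 − 29) = −0.15, so P = 76.75 − 0.15Q.
Supply slope = (80.1 − 59.1)/(59 − 29) = 0.7, so P = 38.8 + 0.7Q.
Competitive equilibrium: 76.75 − 0.15Q = 38.8 + 0.7Q → Q* = 44.6471, P* = 70.0529.
At Q = 16: demand price = 76.75 − 0.15·16 = 74.35; supply price = 38.8 + 0.7·16 = 50.
ΔQ = 44.6471 − 16 = 28.6471; wedge = 74.35 − 50 = 24.35.
Welfare loss = ½ × 28.6471 × 24.35 = 348.78.

348.78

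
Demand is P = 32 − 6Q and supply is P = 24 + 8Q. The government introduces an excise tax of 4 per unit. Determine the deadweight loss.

Competitive equilibrium: 32 − 6Q = 24 + 8Q → Q* = 0.5714, P* = 28.5714.
With the tax, the buyer price exceeds the seller price by 4: (32 − 6Q) − (24 + 8Q) = 4 → Q' = 0.2857.
ΔQ = 0.5714 − 0.2857 = 0.2857; the wedge equals the tax, 4.
Welfare loss = ½ × 0.2857 × 4 = 0.57.

0.57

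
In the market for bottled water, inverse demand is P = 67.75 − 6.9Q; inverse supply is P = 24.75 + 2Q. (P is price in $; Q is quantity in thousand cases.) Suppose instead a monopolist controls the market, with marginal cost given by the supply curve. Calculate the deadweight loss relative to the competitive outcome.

$19.81 thousand

Competitive equilibrium: 67.75 − 6.9Q = 24.75 + 2Q → Q* = 4.8315, P* = 34.4129.
Marginal revenue: MR = 67.75 − 13.8Q. Set MR = MC: 67.75 − 13.8Q = 24.75 + 2Q → Q_m = 2.7215.
Price P_m = 67.75 − 6.9·2.7215 = 48.9717; MC(Q_m) = 24.75 + 2·2.7215 = 30.193.
Competitive Q* = 4.8315, so ΔQ = 2.11; wedge = 48.9717 − 30.193 = 18.7787.
Deadweight loss = ½ × 2.11 × 18.7787 = $19.81 thousand.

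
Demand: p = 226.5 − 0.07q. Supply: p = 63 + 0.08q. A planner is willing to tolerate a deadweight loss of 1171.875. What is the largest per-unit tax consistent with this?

Competitive equilibrium: 226.5 − 0.07q = 63 + 0.08q → q* = 1090, p* = 150.2.
A tax t gives Δq = t/0.15 and wedge t, so DWL = t²/0.3.
t²/0.3 = 1171.875 → t² = 351.5625 → t = 18.75.

18.75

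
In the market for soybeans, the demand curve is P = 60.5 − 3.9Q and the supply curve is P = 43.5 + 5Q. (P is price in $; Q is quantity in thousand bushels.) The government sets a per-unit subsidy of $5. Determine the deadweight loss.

$1.40 thousand

Competitive equilibrium: 60.5 − 3.9Q = 43.5 + 5Q → Q* = 1.9101, P* = 53.0506.
The subsidy lowers effective supply by 5: P = 38.5 + 5Q.
New quantity: 60.5 − 3.9Q = 38.5 + 5Q → Q' = 2.4719.
Overproduction ΔQ = 2.4719 − 1.9101 = 0.5618; wedge = subsidy = 5.
Welfare loss = ½ × 0.5618 × 5 = $1.40 thousand.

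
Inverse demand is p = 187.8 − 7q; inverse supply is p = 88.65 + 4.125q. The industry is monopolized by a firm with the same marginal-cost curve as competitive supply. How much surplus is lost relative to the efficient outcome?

Competitive equilibrium: 187.8 − 7q = 88.65 + 4.125q → q* = 8.9124, p* = 125.4135.
Marginal revenue: MR = 187.8 − 14q. Set MR = MC: 187.8 − 14q = 88.65 + 4.125q → q_m = 5.4703.
Price p_m = 187.8 − 7·5.4703 = 149.5079; MC(q_m) = 88.65 + 4.125·5.4703 = 111.215.
Competitive q* = 8.9124, so Δq = 3.4421; wedge = 149.5079 − 111.215 = 38.2929.
Welfare loss = ½ × 3.4421 × 38.2929 = 65.90.

65.90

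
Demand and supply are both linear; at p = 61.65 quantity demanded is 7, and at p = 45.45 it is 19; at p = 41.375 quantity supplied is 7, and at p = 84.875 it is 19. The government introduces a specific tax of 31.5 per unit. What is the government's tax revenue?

149.43

Demand slope = (45.45 − 61.65)/(19 − 7) = −1.35, so p = 71.1 − 1.35q.
Supply slope = (84.875 − 41.375)/(19 − 7) = 3.625, so p = 16 + 3.625q.
Competitive equilibrium: 71.1 − 1.35q = 16 + 3.625q → q* = 11.0754, p* = 56.1482.
With the tax, the buyer price exceeds the seller price by 31.5: (71.1 − 1.35q) − (16 + 3.625q) = 31.5 → q' = 4.7437.
Tax revenue = 31.5 × 4.7437 = 149.43.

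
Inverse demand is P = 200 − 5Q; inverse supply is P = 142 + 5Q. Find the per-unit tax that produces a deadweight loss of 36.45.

Competitive equilibrium: 200 − 5Q = 142 + 5Q → Q* = 5.8, P* = 171.
A tax t gives ΔQ = t/10 and wedge t, so DWL = t²/20.
t²/20 = 36.45 → t² = 729 → t = 27.

27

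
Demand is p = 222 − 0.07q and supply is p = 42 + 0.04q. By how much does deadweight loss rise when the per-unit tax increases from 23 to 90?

Competitive equilibrium: 222 − 0.07q = 42 + 0.04q → q* = 1636.3636, p* = 107.4545.
For a per-unit tax t: Δq = t/0.11, so DWL = ½·t·(t/0.11) = t²/0.22.
At t = 23: DWL = 2404.545. At t = 90: DWL = 36818.182.
Increase = 36818.182 − 2404.545 = 34413.64.

34413.64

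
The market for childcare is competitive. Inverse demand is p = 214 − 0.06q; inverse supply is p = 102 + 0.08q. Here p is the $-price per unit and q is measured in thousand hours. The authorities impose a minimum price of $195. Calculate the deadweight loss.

$16352.78 thousand

Competitive equilibrium: 214 − 0.06q = 102 + 0.08q → q* = 800, p* = 166.
At the floor p = 195, quantity demanded = (214 − 195)/0.06 = 316.6667.
Sellers' marginal cost at q' = 316.6667: 102 + 0.08·316.6667 = 127.3333.
Δq = 800 − 316.6667 = 483.3333; wedge = 195 − 127.3333 = 67.6667.
Deadweight loss = ½ × 483.3333 × 67.6667 = $16352.78 thousand.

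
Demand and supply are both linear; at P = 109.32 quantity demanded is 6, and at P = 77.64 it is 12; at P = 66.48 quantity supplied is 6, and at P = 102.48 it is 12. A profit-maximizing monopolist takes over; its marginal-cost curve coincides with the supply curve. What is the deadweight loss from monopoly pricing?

55.04

Demand slope = (77.64 − 109.32)/(12 − 6) = −5.28, so P = 141 − 5.28Q.
Supply slope = (102.48 − 66.48)/(12 − 6) = 6, so P = 30.48 + 6Q.
Competitive equilibrium: 141 − 5.28Q = 30.48 + 6Q → Q* = 9.7979, P* = 89.2672.
Marginal revenue: MR = 141 − 10.56Q. Set MR = MC: 141 − 10.56Q = 30.48 + 6Q → Q_m = 6.6739.
Price P_m = 141 − 5.28·6.6739 = 105.7618; MC(Q_m) = 30.48 + 6·6.6739 = 70.5234.
Competitive Q* = 9.7979, so ΔQ = 3.124; wedge = 105.7618 − 70.5234 = 35.2384.
The triangle = ½ × 3.124 × 35.2384 = 55.04.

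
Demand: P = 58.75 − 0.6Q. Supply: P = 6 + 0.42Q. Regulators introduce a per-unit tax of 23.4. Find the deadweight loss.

268.41

Competitive equilibrium: 58.75 − 0.6Q = 6 + 0.42Q → Q* = 51.7157, P* = 27.7206.
With the tax, the buyer price exceeds the seller price by 23.4: (58.75 − 0.6Q) − (6 + 0.42Q) = 23.4 → Q' = 28.7745.
ΔQ = 51.7157 − 28.7745 = 22.9412; the wedge equals the tax, 23.4.
Welfare loss = ½ × 22.9412 × 23.4 = 268.41.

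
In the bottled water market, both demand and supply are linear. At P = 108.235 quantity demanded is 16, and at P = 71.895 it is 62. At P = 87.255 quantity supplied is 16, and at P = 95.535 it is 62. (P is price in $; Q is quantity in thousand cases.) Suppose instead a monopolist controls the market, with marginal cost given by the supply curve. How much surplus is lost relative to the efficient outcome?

Demand slope = (71.895 − 108.235)/(62 − 16) = −0.79, so P = 120.875 − 0.79Q.
Supply slope = (95.535 − 87.255)/(62 − 16) = 0.18, so P = 84.375 + 0.18Q.
Competitive equilibrium: 120.875 − 0.79Q = 84.375 + 0.18Q → Q* = 37.6289, P* = 91.1482.
Marginal revenue: MR = 120.875 − 1.58Q. Set MR = MC: 120.875 − 1.58Q = 84.375 + 0.18Q → Q_m = 20.7386.
Price P_m = 120.875 − 0.79·20.7386 = 104.4915; MC(Q_m) = 84.375 + 0.18·20.7386 = 88.1079.
Competitive Q* = 37.6289, so ΔQ = 16.8903; wedge = 104.4915 − 88.1079 = 16.3836.
Deadweight loss = ½ × 16.8903 × 16.3836 = $138.36 thousand.

$138.36 thousand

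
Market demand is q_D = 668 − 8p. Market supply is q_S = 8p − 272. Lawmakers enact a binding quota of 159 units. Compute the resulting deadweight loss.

In inverse form: demand p = 83.5 − 0.125q, supply p = 34 + 0.125q.
Competitive equilibrium: 83.5 − 0.125q = 34 + 0.125q → q* = 198, p* = 58.75.
At q = 159: demand price = 83.5 − 0.125·159 = 63.625; supply price = 34 + 0.125·159 = 53.875.
Δq = 198 − 159 = 39; wedge = 63.625 − 53.875 = 9.75.
Welfare loss = ½ × 39 × 9.75 = 190.125.

190.125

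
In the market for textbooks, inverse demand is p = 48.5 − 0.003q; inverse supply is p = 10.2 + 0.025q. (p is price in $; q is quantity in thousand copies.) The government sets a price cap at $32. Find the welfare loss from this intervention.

$3442.24 thousand

Competitive equilibrium: 48.5 − 0.003q = 10.2 + 0.025q → q* = 1367.8571, p* = 44.3964.
At the ceiling p = 32, quantity supplied = (32 − 10.2)/0.025 = 872.
Willingness to pay at q' = 872: 48.5 − 0.003·872 = 45.884.
Δq = 1367.8571 − 872 = 495.8571; wedge = 45.884 − 32 = 13.884.
The triangle = ½ × 495.8571 × 13.884 = $3442.24 thousand.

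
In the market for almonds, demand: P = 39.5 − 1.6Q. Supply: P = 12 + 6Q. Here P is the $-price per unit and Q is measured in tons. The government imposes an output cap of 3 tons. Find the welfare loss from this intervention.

Competitive equilibrium: 39.5 − 1.6Q = 12 + 6Q → Q* = 3.6184, P* = 33.7105.
At Q = 3: demand price = 39.5 − 1.6·3 = 34.7; supply price = 12 + 6·3 = 30.
ΔQ = 3.6184 − 3 = 0.6184; wedge = 34.7 − 30 = 4.7.
DWL = ½ × 0.6184 × 4.7 = $1.45.

$1.45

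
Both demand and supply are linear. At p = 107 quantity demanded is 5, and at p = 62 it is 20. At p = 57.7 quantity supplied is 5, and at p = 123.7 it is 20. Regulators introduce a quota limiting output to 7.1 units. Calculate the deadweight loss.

77.01

Demand slope = (62 − 107)/(20 − 5) = −3, so p = 122 − 3q.
Supply slope = (123.7 − 57.7)/(20 − 5) = 4.4, so p = 35.7 + 4.4q.
Competitive equilibrium: 122 − 3q = 35.7 + 4.4q → q* = 11.6622, p* = 87.0135.
At q = 7.1: demand price = 122 − 3·7.1 = 100.7; supply price = 35.7 + 4.4·7.1 = 66.94.
Δq = 11.6622 − 7.1 = 4.5622; wedge = 100.7 − 66.94 = 33.76.
DWL = ½ × 4.5622 × 33.76 = 77.01.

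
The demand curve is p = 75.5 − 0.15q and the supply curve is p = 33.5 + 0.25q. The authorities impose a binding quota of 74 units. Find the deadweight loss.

Competitive equilibrium: 75.5 − 0.15q = 33.5 + 0.25q → q* = 105, p* = 59.75.
At q = 74: demand price = 75.5 − 0.15·74 = 64.4; supply price = 33.5 + 0.25·74 = 52.
Δq = 105 − 74 = 31; wedge = 64.4 − 52 = 12.4.
DWL = ½ × 31 × 12.4 = 192.20.

192.20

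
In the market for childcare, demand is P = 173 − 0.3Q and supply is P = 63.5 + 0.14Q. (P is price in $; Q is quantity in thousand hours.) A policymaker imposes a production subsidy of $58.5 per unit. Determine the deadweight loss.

Competitive equilibrium: 173 − 0.3Q = 63.5 + 0.14Q → Q* = 248.8636, P* = 98.3409.
The subsidy lowers effective supply by 58.5: P = 5 + 0.14Q.
New quantity: 173 − 0.3Q = 5 + 0.14Q → Q' = 381.8182.
Overproduction ΔQ = 381.8182 − 248.8636 = 132.9546; wedge = subsidy = 58.5.
The triangle = ½ × 132.9546 × 58.5 = $3888.92 thousand.

$3888.92 thousand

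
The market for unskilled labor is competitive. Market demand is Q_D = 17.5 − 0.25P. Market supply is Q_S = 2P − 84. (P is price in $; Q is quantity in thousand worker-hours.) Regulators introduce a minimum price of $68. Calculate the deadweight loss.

In inverse form: demand P = 70 − 4Q, supply P = 42 + 0.5Q.
Competitive equilibrium: 70 − 4Q = 42 + 0.5Q → Q* = 6.2222, P* = 45.1111.
At the floor P = 68, quantity demanded = (70 − 68)/4 = 0.5.
Sellers' marginal cost at Q' = 0.5: 42 + 0.5·0.5 = 42.25.
ΔQ = 6.2222 − 0.5 = 5.7222; wedge = 68 − 42.25 = 25.75.
The triangle = ½ × 5.7222 × 25.75 = $73.67 thousand.

$73.67 thousand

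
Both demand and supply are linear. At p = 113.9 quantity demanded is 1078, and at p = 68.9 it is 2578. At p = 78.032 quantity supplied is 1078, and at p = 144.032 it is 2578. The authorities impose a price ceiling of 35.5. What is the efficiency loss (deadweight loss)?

77936.25

Demand slope = (68.9 − 113.9)/(2578 − 1078) = −0.03, so p = 146.24 − 0.03q.
Supply slope = (144.032 − 78.032)/(2578 − 1078) = 0.044, so p = 30.6 + 0.044q.
Competitive equilibrium: 146.24 − 0.03q = 30.6 + 0.044q → q* = 1562.7027, p* = 99.35892.
At the ceiling p = 35.5, quantity supplied = (35.5 − 30.6)/0.044 = 111.36364.
Willingness to pay at q' = 111.36364: 146.24 − 0.03·111.36364 = 142.89909.
Δq = 1562.7027 − 111.36364 = 1451.33906; wedge = 142.89909 − 35.5 = 107.39909.
The triangle = ½ × 1451.33906 × 107.39909 = 77936.25.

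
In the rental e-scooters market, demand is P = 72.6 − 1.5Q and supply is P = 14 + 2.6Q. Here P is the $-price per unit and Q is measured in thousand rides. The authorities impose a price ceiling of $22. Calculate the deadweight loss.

$257.88 thousand

Competitive equilibrium: 72.6 − 1.5Q = 14 + 2.6Q → Q* = 14.2927, P* = 51.161.
At the ceiling P = 22, quantity supplied = (22 − 14)/2.6 = 3.0769.
Willingness to pay at Q' = 3.0769: 72.6 − 1.5·3.0769 = 67.9847.
ΔQ = 14.2927 − 3.0769 = 11.2158; wedge = 67.9847 − 22 = 45.9847.
The triangle = ½ × 11.2158 × 45.9847 = $257.88 thousand.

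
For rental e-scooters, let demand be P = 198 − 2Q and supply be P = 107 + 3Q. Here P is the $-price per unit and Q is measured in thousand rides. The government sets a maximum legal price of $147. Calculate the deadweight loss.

Competitive equilibrium: 198 − 2Q = 107 + 3Q → Q* = 18.2, P* = 161.6.
At the ceiling P = 147, quantity supplied = (147 − 107)/3 = 13.3333.
Willingness to pay at Q' = 13.3333: 198 − 2·13.3333 = 171.3334.
ΔQ = 18.2 − 13.3333 = 4.8667; wedge = 171.3334 − 147 = 24.3334.
The triangle = ½ × 4.8667 × 24.3334 = $59.21 thousand.

$59.21 thousand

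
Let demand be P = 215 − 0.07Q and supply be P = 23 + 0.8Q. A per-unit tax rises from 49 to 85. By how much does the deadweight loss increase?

Competitive equilibrium: 215 − 0.07Q = 23 + 0.8Q → Q* = 220.6897, P* = 199.5517.
For a per-unit tax t: ΔQ = t/0.87, so DWL = ½·t·(t/0.87) = t²/1.74.
At t = 49: DWL = 1379.885. At t = 85: DWL = 4152.299.
Increase = 4152.299 − 1379.885 = 2772.41.

2772.41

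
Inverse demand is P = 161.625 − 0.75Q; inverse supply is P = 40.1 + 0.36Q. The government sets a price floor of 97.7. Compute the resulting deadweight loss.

Competitive equilibrium: 161.625 − 0.75Q = 40.1 + 0.36Q → Q* = 109.482, P* = 79.5135.
At the floor P = 97.7, quantity demanded = (161.625 − 97.7)/0.75 = 85.2333.
Sellers' marginal cost at Q' = 85.2333: 40.1 + 0.36·85.2333 = 70.784.
ΔQ = 109.482 − 85.2333 = 24.2487; wedge = 97.7 − 70.784 = 26.916.
Deadweight loss = ½ × 24.2487 × 26.916 = 326.34.

326.34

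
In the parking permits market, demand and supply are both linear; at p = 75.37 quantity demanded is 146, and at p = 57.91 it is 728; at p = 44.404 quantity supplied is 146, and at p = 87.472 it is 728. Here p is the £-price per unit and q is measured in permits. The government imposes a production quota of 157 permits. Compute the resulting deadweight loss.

Demand slope = (57.91 − 75.37)/(728 − 146) = −0.03, so p = 79.75 − 0.03q.
Supply slope = (87.472 − 44.404)/(728 − 146) = 0.074, so p = 33.6 + 0.074q.
Competitive equilibrium: 79.75 − 0.03q = 33.6 + 0.074q → q* = 443.75, p* = 66.4375.
At q = 157: demand price = 79.75 − 0.03·157 = 75.04; supply price = 33.6 + 0.074·157 = 45.218.
Δq = 443.75 − 157 = 286.75; wedge = 75.04 − 45.218 = 29.822.
Welfare loss = ½ × 286.75 × 29.822 = £4275.73.

£4275.73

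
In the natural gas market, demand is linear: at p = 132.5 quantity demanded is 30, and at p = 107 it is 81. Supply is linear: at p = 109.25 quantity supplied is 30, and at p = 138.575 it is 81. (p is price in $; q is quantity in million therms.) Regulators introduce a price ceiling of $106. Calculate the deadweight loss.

$400.01 million

Demand slope = (107 − 132.5)/(81 − 30) = −0.5, so p = 147.5 − 0.5q.
Supply slope = (138.575 − 109.25)/(81 − 30) = 0.575, so p = 92 + 0.575q.
Competitive equilibrium: 147.5 − 0.5q = 92 + 0.575q → q* = 51.6279, p* = 121.686.
At the ceiling p = 106, quantity supplied = (106 − 92)/0.575 = 24.3478.
Willingness to pay at q' = 24.3478: 147.5 − 0.5·24.3478 = 135.3261.
Δq = 51.6279 − 24.3478 = 27.2801; wedge = 135.3261 − 106 = 29.3261.
Deadweight loss = ½ × 27.2801 × 29.3261 = $400.01 million.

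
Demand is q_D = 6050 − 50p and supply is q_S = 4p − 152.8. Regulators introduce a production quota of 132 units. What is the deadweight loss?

In inverse form: demand p = 121 − 0.02q, supply p = 38.2 + 0.25q.
Competitive equilibrium: 121 − 0.02q = 38.2 + 0.25q → q* = 306.6667, p* = 114.8667.
At q = 132: demand price = 121 − 0.02·132 = 118.36; supply price = 38.2 + 0.25·132 = 71.2.
Δq = 306.6667 − 132 = 174.6667; wedge = 118.36 − 71.2 = 47.16.
Deadweight loss = ½ × 174.6667 × 47.16 = 4118.64.

4118.64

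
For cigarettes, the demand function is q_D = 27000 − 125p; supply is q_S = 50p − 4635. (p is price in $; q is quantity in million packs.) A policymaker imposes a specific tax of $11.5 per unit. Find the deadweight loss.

$2361.61 million

In inverse form: demand p = 216 − 0.008q, supply p = 92.7 + 0.02q.
Competitive equilibrium: 216 − 0.008q = 92.7 + 0.02q → q* = 4403.5714, p* = 180.7714.
With the tax, the buyer price exceeds the seller price by 11.5: (216 − 0.008q) − (92.7 + 0.02q) = 11.5 → q' = 3992.8571.
Δq = 4403.5714 − 3992.8571 = 410.7143; the wedge equals the tax, 11.5.
Deadweight loss = ½ × 410.7143 × 11.5 = $2361.61 million.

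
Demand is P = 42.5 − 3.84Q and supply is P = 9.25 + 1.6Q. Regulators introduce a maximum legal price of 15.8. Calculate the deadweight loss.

11.08

Competitive equilibrium: 42.5 − 3.84Q = 9.25 + 1.6Q → Q* = 6.1121, P* = 19.0294.
At the ceiling P = 15.8, quantity supplied = (15.8 − 9.25)/1.6 = 4.0938.
Willingness to pay at Q' = 4.0938: 42.5 − 3.84·4.0938 = 26.7798.
ΔQ = 6.1121 − 4.0938 = 2.0183; wedge = 26.7798 − 15.8 = 10.9798.
Welfare loss = ½ × 2.0183 × 10.9798 = 11.08.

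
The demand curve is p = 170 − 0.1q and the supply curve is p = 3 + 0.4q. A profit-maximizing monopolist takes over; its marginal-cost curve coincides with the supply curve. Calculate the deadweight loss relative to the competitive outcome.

774.69

Competitive equilibrium: 170 − 0.1q = 3 + 0.4q → q* = 334, p* = 136.6.
Marginal revenue: MR = 170 − 0.2q. Set MR = MC: 170 − 0.2q = 3 + 0.4q → q_m = 278.33333.
Price p_m = 170 − 0.1·278.33333 = 142.16667; MC(q_m) = 3 + 0.4·278.33333 = 114.33333.
Competitive q* = 334, so Δq = 55.66667; wedge = 142.16667 − 114.33333 = 27.83334.
DWL = ½ × 55.66667 × 27.83334 = 774.69.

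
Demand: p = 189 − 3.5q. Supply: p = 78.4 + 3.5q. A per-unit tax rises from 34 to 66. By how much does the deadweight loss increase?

228.57

Competitive equilibrium: 189 − 3.5q = 78.4 + 3.5q → q* = 15.8, p* = 133.7.
For a per-unit tax t: Δq = t/7, so DWL = ½·t·(t/7) = t²/14.
At t = 34: DWL = 82.571. At t = 66: DWL = 311.143.
Increase = 311.143 − 82.571 = 228.57.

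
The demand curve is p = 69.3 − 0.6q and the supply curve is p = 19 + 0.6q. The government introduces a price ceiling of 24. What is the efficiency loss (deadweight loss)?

Competitive equilibrium: 69.3 − 0.6q = 19 + 0.6q → q* = 41.91667, p* = 44.15.
At the ceiling p = 24, quantity supplied = (24 − 19)/0.6 = 8.33333.
Willingness to pay at q' = 8.33333: 69.3 − 0.6·8.33333 = 64.3.
Δq = 41.91667 − 8.33333 = 33.58334; wedge = 64.3 − 24 = 40.3.
DWL = ½ × 33.58334 × 40.3 = 676.70.

676.70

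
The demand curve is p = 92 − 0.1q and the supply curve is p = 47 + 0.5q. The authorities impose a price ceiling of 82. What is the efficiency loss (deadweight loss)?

Competitive equilibrium: 92 − 0.1q = 47 + 0.5q → q* = 75, p* = 84.5.
At the ceiling p = 82, quantity supplied = (82 − 47)/0.5 = 70.
Willingness to pay at q' = 70: 92 − 0.1·70 = 85.
Δq = 75 − 70 = 5; wedge = 85 − 82 = 3.
DWL = ½ × 5 × 3 = 7.50.

7.50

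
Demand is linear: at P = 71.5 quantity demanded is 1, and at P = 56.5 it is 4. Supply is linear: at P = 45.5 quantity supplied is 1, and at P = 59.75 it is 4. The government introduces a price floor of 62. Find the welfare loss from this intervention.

Demand slope = (56.5 − 71.5)/(4 − 1) = −5, so P = 76.5 − 5Q.
Supply slope = (59.75 − 45.5)/(4 − 1) = 4.75, so P = 40.75 + 4.75Q.
Competitive equilibrium: 76.5 − 5Q = 40.75 + 4.75Q → Q* = 3.6667, P* = 58.1667.
At the floor P = 62, quantity demanded = (76.5 − 62)/5 = 2.9.
Sellers' marginal cost at Q' = 2.9: 40.75 + 4.75·2.9 = 54.525.
ΔQ = 3.6667 − 2.9 = 0.7667; wedge = 62 − 54.525 = 7.475.
Deadweight loss = ½ × 0.7667 × 7.475 = 2.87.

2.87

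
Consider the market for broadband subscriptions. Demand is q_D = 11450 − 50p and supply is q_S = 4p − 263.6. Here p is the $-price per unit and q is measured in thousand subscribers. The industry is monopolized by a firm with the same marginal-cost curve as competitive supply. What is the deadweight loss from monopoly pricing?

$234.30 thousand

In inverse form: demand p = 229 − 0.02q, supply p = 65.9 + 0.25q.
Competitive equilibrium: 229 − 0.02q = 65.9 + 0.25q → q* = 604.0741, p* = 216.9185.
Marginal revenue: MR = 229 − 0.04q. Set MR = MC: 229 − 0.04q = 65.9 + 0.25q → q_m = 562.4138.
Price p_m = 229 − 0.02·562.4138 = 217.7517; MC(q_m) = 65.9 + 0.25·562.4138 = 206.5035.
Competitive q* = 604.0741, so Δq = 41.6603; wedge = 217.7517 − 206.5035 = 11.2482.
Welfare loss = ½ × 41.6603 × 11.2482 = $234.30 thousand.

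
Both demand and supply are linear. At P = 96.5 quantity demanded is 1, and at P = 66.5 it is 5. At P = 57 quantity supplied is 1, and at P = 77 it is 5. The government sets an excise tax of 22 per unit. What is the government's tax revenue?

Demand slope = (66.5 − 96.5)/(5 − 1) = −7.5, so P = 104 − 7.5Q.
Supply slope = (77 − 57)/(5 − 1) = 5, so P = 52 + 5Q.
Competitive equilibrium: 104 − 7.5Q = 52 + 5Q → Q* = 4.16, P* = 72.8.
With the tax, the buyer price exceeds the seller price by 22: (104 − 7.5Q) − (52 + 5Q) = 22 → Q' = 2.4.
Tax revenue = 22 × 2.4 = 52.80.

52.80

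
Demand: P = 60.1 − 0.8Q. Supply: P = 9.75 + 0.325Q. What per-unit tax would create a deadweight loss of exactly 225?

Competitive equilibrium: 60.1 − 0.8Q = 9.75 + 0.325Q → Q* = 44.7556, P* = 24.2956.
A tax t gives ΔQ = t/1.125 and wedge t, so DWL = t²/2.25.
t²/2.25 = 225 → t² = 506.25 → t = 22.5.

22.5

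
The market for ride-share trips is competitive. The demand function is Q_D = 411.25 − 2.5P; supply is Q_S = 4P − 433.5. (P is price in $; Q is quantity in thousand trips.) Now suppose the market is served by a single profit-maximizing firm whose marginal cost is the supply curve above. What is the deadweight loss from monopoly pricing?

$351.65 thousand

In inverse form: demand P = 164.5 − 0.4Q, supply P = 108.375 + 0.25Q.
Competitive equilibrium: 164.5 − 0.4Q = 108.375 + 0.25Q → Q* = 86.3462, P* = 129.9615.
Marginal revenue: MR = 164.5 − 0.8Q. Set MR = MC: 164.5 − 0.8Q = 108.375 + 0.25Q → Q_m = 53.4524.
Price P_m = 164.5 − 0.4·53.4524 = 143.119; MC(Q_m) = 108.375 + 0.25·53.4524 = 121.7381.
Competitive Q* = 86.3462, so ΔQ = 32.8938; wedge = 143.119 − 121.7381 = 21.3809.
DWL = ½ × 32.8938 × 21.3809 = $351.65 thousand.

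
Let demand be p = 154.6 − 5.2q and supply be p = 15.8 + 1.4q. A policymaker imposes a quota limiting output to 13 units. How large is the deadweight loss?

212.80

Competitive equilibrium: 154.6 − 5.2q = 15.8 + 1.4q → q* = 21.0303, p* = 45.2424.
At q = 13: demand price = 154.6 − 5.2·13 = 87; supply price = 15.8 + 1.4·13 = 34.
Δq = 21.0303 − 13 = 8.0303; wedge = 87 − 34 = 53.
Welfare loss = ½ × 8.0303 × 53 = 212.80.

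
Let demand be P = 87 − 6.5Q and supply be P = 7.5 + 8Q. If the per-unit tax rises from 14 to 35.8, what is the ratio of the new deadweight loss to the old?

6.539

Competitive equilibrium: 87 − 6.5Q = 7.5 + 8Q → Q* = 5.4828, P* = 51.3621.
For a per-unit tax t: ΔQ = t/14.5, so DWL = ½·t·(t/14.5) = t²/29.
At t = 14: DWL = 6.759. At t = 35.8: DWL = 44.194.
Ratio = (35.8/14)² = 6.539.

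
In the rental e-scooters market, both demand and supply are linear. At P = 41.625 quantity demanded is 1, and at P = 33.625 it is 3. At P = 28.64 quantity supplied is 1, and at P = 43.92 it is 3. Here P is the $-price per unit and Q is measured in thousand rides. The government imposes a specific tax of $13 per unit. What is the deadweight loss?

Demand slope = (33.625 − 41.625)/(3 − 1) = −4, so P = 45.625 − 4Q.
Supply slope = (43.92 − 28.64)/(3 − 1) = 7.64, so P = 21 + 7.64Q.
Competitive equilibrium: 45.625 − 4Q = 21 + 7.64Q → Q* = 2.1155, P* = 37.1628.
With the tax, the buyer price exceeds the seller price by 13: (45.625 − 4Q) − (21 + 7.64Q) = 13 → Q' = 0.9987.
ΔQ = 2.1155 − 0.9987 = 1.1168; the wedge equals the tax, 13.
DWL = ½ × 1.1168 × 13 = $7.26 thousand.

$7.26 thousand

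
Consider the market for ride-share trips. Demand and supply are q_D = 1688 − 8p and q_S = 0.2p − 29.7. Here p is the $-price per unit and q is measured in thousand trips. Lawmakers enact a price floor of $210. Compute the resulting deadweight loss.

In inverse form: demand p = 211 − 0.125q, supply p = 148.5 + 5q.
Competitive equilibrium: 211 − 0.125q = 148.5 + 5q → q* = 12.1951, p* = 209.4756.
At the floor p = 210, quantity demanded = (211 − 210)/0.125 = 8.
Sellers' marginal cost at q' = 8: 148.5 + 5·8 = 188.5.
Δq = 12.1951 − 8 = 4.1951; wedge = 210 − 188.5 = 21.5.
Deadweight loss = ½ × 4.1951 × 21.5 = $45.10 thousand.

$45.10 thousand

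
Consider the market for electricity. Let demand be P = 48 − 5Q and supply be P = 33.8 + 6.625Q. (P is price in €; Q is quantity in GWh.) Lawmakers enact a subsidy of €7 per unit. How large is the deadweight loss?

Competitive equilibrium: 48 − 5Q = 33.8 + 6.625Q → Q* = 1.2215, P* = 41.8925.
The subsidy lowers effective supply by 7: P = 26.8 + 6.625Q.
New quantity: 48 − 5Q = 26.8 + 6.625Q → Q' = 1.8237.
Overproduction ΔQ = 1.8237 − 1.2215 = 0.6022; wedge = subsidy = 7.
Welfare loss = ½ × 0.6022 × 7 = €2.11.

€2.11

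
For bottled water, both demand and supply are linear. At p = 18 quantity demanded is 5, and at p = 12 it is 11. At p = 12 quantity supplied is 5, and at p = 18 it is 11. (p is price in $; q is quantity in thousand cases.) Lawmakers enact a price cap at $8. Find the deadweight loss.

Demand slope = (12 − 18)/(11 − 5) = −1, so p = 23 − q.
Supply slope = (18 − 12)/(11 − 5) = 1, so p = 7 + q.
Competitive equilibrium: 23 − q = 7 + q → q* = 8, p* = 15.
At the ceiling p = 8, quantity supplied = (8 − 7)/1 = 1.
Willingness to pay at q' = 1: 23 − 1·1 = 22.
Δq = 8 − 1 = 7; wedge = 22 − 8 = 14.
Welfare loss = ½ × 7 × 14 = $49 thousand.

$49 thousand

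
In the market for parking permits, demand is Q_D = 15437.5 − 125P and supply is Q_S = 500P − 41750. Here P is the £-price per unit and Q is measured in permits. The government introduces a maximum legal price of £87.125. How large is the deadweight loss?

£23925.78

In inverse form: demand P = 123.5 − 0.008Q, supply P = 83.5 + 0.002Q.
Competitive equilibrium: 123.5 − 0.008Q = 83.5 + 0.002Q → Q* = 4000, P* = 91.5.
At the ceiling P = 87.125, quantity supplied = (87.125 − 83.5)/0.002 = 1812.5.
Willingness to pay at Q' = 1812.5: 123.5 − 0.008·1812.5 = 109.
ΔQ = 4000 − 1812.5 = 2187.5; wedge = 109 − 87.125 = 21.875.
DWL = ½ × 2187.5 × 21.875 = £23925.78.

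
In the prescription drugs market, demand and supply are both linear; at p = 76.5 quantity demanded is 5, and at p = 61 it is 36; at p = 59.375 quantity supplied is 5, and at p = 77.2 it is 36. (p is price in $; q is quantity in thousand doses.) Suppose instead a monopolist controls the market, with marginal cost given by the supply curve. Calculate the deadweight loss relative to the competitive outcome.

Demand slope = (61 − 76.5)/(36 − 5) = −0.5, so p = 79 − 0.5q.
Supply slope = (77.2 − 59.375)/(36 − 5) = 0.575, so p = 56.5 + 0.575q.
Competitive equilibrium: 79 − 0.5q = 56.5 + 0.575q → q* = 20.9302, p* = 68.5349.
Marginal revenue: MR = 79 − q. Set MR = MC: 79 − q = 56.5 + 0.575q → q_m = 14.2857.
Price p_m = 79 − 0.5·14.2857 = 71.8572; MC(q_m) = 56.5 + 0.575·14.2857 = 64.7143.
Competitive q* = 20.9302, so Δq = 6.6445; wedge = 71.8572 − 64.7143 = 7.1429.
The triangle = ½ × 6.6445 × 7.1429 = $23.73 thousand.

$23.73 thousand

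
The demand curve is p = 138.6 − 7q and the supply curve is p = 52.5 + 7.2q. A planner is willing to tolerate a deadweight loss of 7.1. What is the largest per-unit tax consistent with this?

14.2

Competitive equilibrium: 138.6 − 7q = 52.5 + 7.2q → q* = 6.0634, p* = 96.1563.
A tax t gives Δq = t/14.2 and wedge t, so DWL = t²/28.4.
t²/28.4 = 7.1 → t² = 201.64 → t = 14.2.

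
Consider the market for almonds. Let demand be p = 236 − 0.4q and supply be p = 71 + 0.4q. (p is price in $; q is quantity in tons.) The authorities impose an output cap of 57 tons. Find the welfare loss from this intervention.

Competitive equilibrium: 236 − 0.4q = 71 + 0.4q → q* = 206.25, p* = 153.5.
At q = 57: demand price = 236 − 0.4·57 = 213.2; supply price = 71 + 0.4·57 = 93.8.
Δq = 206.25 − 57 = 149.25; wedge = 213.2 − 93.8 = 119.4.
Welfare loss = ½ × 149.25 × 119.4 = $8910.225.

$8910.225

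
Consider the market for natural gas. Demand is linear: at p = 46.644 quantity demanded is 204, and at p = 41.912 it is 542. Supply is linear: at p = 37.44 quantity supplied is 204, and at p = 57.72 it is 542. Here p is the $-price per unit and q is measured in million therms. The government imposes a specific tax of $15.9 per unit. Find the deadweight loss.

$1708.18 million

Demand slope = (41.912 − 46.644)/(542 − 204) = −0.014, so p = 49.5 − 0.014q.
Supply slope = (57.72 − 37.44)/(542 − 204) = 0.06, so p = 25.2 + 0.06q.
Competitive equilibrium: 49.5 − 0.014q = 25.2 + 0.06q → q* = 328.3784, p* = 44.9027.
With the tax, the buyer price exceeds the seller price by 15.9: (49.5 − 0.014q) − (25.2 + 0.06q) = 15.9 → q' = 113.5135.
Δq = 328.3784 − 113.5135 = 214.8649; the wedge equals the tax, 15.9.
The triangle = ½ × 214.8649 × 15.9 = $1708.18 million.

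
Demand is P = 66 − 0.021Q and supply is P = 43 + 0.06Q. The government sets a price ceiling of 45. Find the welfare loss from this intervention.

Competitive equilibrium: 66 − 0.021Q = 43 + 0.06Q → Q* = 283.9506, P* = 60.037.
At the ceiling P = 45, quantity supplied = (45 − 43)/0.06 = 33.3333.
Willingness to pay at Q' = 33.3333: 66 − 0.021·33.3333 = 65.3.
ΔQ = 283.9506 − 33.3333 = 250.6173; wedge = 65.3 − 45 = 20.3.
The triangle = ½ × 250.6173 × 20.3 = 2543.77.

2543.77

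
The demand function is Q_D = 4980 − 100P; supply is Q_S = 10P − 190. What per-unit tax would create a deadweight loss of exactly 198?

6.6

In inverse form: demand P = 49.8 − 0.01Q, supply P = 19 + 0.1Q.
Competitive equilibrium: 49.8 − 0.01Q = 19 + 0.1Q → Q* = 280, P* = 47.
A tax t gives ΔQ = t/0.11 and wedge t, so DWL = t²/0.22.
t²/0.22 = 198 → t² = 43.56 → t = 6.6.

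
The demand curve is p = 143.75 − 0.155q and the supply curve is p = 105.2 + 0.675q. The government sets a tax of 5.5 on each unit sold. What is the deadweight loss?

18.22

Competitive equilibrium: 143.75 − 0.155q = 105.2 + 0.675q → q* = 46.4458, p* = 136.5509.
With the tax, the buyer price exceeds the seller price by 5.5: (143.75 − 0.155q) − (105.2 + 0.675q) = 5.5 → q' = 39.8193.
Δq = 46.4458 − 39.8193 = 6.6265; the wedge equals the tax, 5.5.
The triangle = ½ × 6.6265 × 5.5 = 18.22.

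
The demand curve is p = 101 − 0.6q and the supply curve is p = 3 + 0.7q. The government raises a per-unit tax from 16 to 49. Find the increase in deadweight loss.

Competitive equilibrium: 101 − 0.6q = 3 + 0.7q → q* = 75.3846, p* = 55.7692.
For a per-unit tax t: Δq = t/1.3, so DWL = ½·t·(t/1.3) = t²/2.6.
At t = 16: DWL = 98.462. At t = 49: DWL = 923.462.
Increase = 923.462 − 98.462 = 825.

825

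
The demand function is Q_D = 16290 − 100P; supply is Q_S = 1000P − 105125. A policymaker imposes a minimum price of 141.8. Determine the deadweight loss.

In inverse form: demand P = 162.9 − 0.01Q, supply P = 105.125 + 0.001Q.
Competitive equilibrium: 162.9 − 0.01Q = 105.125 + 0.001Q → Q* = 5252.2727, P* = 110.3773.
At the floor P = 141.8, quantity demanded = (162.9 − 141.8)/0.01 = 2110.
Sellers' marginal cost at Q' = 2110: 105.125 + 0.001·2110 = 107.235.
ΔQ = 5252.2727 − 2110 = 3142.2727; wedge = 141.8 − 107.235 = 34.565.
The triangle = ½ × 3142.2727 × 34.565 = 54306.33.

54306.33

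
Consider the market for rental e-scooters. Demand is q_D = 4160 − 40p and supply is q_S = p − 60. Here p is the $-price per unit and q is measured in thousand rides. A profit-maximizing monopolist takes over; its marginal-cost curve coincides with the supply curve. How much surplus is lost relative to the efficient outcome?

In inverse form: demand p = 104 − 0.025q, supply p = 60 + q.
Competitive equilibrium: 104 − 0.025q = 60 + q → q* = 42.9268, p* = 102.9268.
Marginal revenue: MR = 104 − 0.05q. Set MR = MC: 104 − 0.05q = 60 + q → q_m = 41.9048.
Price p_m = 104 − 0.025·41.9048 = 102.9524; MC(q_m) = 60 + 1·41.9048 = 101.9048.
Competitive q* = 42.9268, so Δq = 1.022; wedge = 102.9524 − 101.9048 = 1.0476.
The triangle = ½ × 1.022 × 1.0476 = $0.54 thousand.

$0.54 thousand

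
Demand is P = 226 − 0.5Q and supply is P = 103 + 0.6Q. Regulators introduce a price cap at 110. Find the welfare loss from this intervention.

5516.68

Competitive equilibrium: 226 − 0.5Q = 103 + 0.6Q → Q* = 111.8182, P* = 170.0909.
At the ceiling P = 110, quantity supplied = (110 − 103)/0.6 = 11.6667.
Willingness to pay at Q' = 11.6667: 226 − 0.5·11.6667 = 220.1667.
ΔQ = 111.8182 − 11.6667 = 100.1515; wedge = 220.1667 − 110 = 110.1667.
The triangle = ½ × 100.1515 × 110.1667 = 5516.68.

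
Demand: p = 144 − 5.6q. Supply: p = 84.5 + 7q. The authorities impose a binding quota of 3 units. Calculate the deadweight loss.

18.69

Competitive equilibrium: 144 − 5.6q = 84.5 + 7q → q* = 4.7222, p* = 117.5556.
At q = 3: demand price = 144 − 5.6·3 = 127.2; supply price = 84.5 + 7·3 = 105.5.
Δq = 4.7222 − 3 = 1.7222; wedge = 127.2 − 105.5 = 21.7.
The triangle = ½ × 1.7222 × 21.7 = 18.69.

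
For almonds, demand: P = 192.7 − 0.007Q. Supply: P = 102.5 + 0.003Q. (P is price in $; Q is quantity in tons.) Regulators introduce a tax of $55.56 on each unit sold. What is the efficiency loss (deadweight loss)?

Competitive equilibrium: 192.7 − 0.007Q = 102.5 + 0.003Q → Q* = 9020, P* = 129.56.
With the tax, the buyer price exceeds the seller price by 55.56: (192.7 − 0.007Q) − (102.5 + 0.003Q) = 55.56 → Q' = 3464.
ΔQ = 9020 − 3464 = 5556; the wedge equals the tax, 55.56.
Deadweight loss = ½ × 5556 × 55.56 = $154345.68.

$154345.68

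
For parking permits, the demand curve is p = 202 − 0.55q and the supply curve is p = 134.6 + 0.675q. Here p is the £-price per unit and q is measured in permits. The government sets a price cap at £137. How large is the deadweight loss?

Competitive equilibrium: 202 − 0.55q = 134.6 + 0.675q → q* = 55.02041, p* = 171.73878.
At the ceiling p = 137, quantity supplied = (137 − 134.6)/0.675 = 3.55556.
Willingness to pay at q' = 3.55556: 202 − 0.55·3.55556 = 200.04444.
Δq = 55.02041 − 3.55556 = 51.46485; wedge = 200.04444 − 137 = 63.04444.
Deadweight loss = ½ × 51.46485 × 63.04444 = £1622.29.

£1622.29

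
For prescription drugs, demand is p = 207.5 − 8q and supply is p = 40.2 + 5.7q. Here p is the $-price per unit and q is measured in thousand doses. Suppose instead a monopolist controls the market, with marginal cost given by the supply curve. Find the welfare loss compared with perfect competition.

$138.84 thousand

Competitive equilibrium: 207.5 − 8q = 40.2 + 5.7q → q* = 12.2117, p* = 109.8066.
Marginal revenue: MR = 207.5 − 16q. Set MR = MC: 207.5 − 16q = 40.2 + 5.7q → q_m = 7.7097.
Price p_m = 207.5 − 8·7.7097 = 145.8224; MC(q_m) = 40.2 + 5.7·7.7097 = 84.1453.
Competitive q* = 12.2117, so Δq = 4.502; wedge = 145.8224 − 84.1453 = 61.6771.
Welfare loss = ½ × 4.502 × 61.6771 = $138.84 thousand.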